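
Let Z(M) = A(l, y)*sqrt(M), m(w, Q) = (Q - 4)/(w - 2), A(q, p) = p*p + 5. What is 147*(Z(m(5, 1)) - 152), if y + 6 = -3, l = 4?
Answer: -22344 + 12642*I ≈ -22344.0 + 12642.0*I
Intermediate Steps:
y = -9 (y = -6 - 3 = -9)
A(q, p) = 5 + p**2 (A(q, p) = p**2 + 5 = 5 + p**2)
m(w, Q) = (-4 + Q)/(-2 + w)
Z(M) = 86*sqrt(M) (Z(M) = (5 + (-9)**2)*sqrt(M) = (5 + 81)*sqrt(M) = 86*sqrt(M))
147*(Z(m(5, 1)) - 152) = 147*(86*sqrt((-4 + 1)/(-2 + 5)) - 152) = 147*(86*sqrt(-3/3) - 152) = 147*(86*sqrt((1/3)*(-3)) - 152) = 147*(86*sqrt(-1) - 152) = 147*(86*I - 152) = 147*(-152 + 86*I) = -22344 + 12642*I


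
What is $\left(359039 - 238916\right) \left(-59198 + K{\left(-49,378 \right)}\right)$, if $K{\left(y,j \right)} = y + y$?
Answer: $-7122813408$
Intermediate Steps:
$K{\left(y,j \right)} = 2 y$
$\left(359039 - 238916\right) \left(-59198 + K{\left(-49,378 \right)}\right) = \left(359039 - 238916\right) \left(-59198 + 2 \left(-49\right)\right) = 120123 \left(-59198 - 98\right) = 120123 \left(-59296\right) = -7122813408$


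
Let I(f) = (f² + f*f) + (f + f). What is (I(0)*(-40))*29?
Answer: 0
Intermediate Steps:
I(f) = 2*f + 2*f² (I(f) = (f² + f²) + 2*f = 2*f² + 2*f = 2*f + 2*f²)
(I(0)*(-40))*29 = ((2*0*(1 + 0))*(-40))*29 = ((2*0*1)*(-40))*29 = (0*(-40))*29 = 0*29 = 0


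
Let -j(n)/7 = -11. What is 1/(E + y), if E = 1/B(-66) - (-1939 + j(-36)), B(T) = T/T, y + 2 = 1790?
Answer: 1/3651 ≈ 0.00027390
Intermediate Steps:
y = 1788 (y = -2 + 1790 = 1788)
j(n) = 77 (j(n) = -7*(-11) = 77)
B(T) = 1
E = 1863 (E = 1/1 - (-1939 + 77) = 1 - 1*(-1862) = 1 + 1862 = 1863)
1/(E + y) = 1/(1863 + 1788) = 1/3651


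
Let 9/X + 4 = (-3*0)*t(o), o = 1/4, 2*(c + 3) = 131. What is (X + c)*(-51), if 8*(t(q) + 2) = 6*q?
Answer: -12291/4 ≈ -3072.8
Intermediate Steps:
c = 125/2 (c = -3 + (½)*131 = -3 + 131/2 = 125/2 ≈ 62.500)
o = ¼ ≈ 0.25000
t(q) = -2 + 3*q/4 (t(q) = -2 + (6*q)/8 = -2 + 3*q/4)
X = -9/4 (X = 9/(-4 + (-3*0)*(-2 + (¾)*(¼))) = 9/(-4 + 0*(-2 + 3/16)) = 9/(-4 + 0*(-29/16)) = 9/(-4 + 0) = 9/(-4) = 9*(-¼) = -9/4 ≈ -2.2500)
(X + c)*(-51) = (-9/4 + 125/2)*(-51) = (241/4)*(-51) = -12291/4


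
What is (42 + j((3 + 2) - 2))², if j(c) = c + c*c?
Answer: 2916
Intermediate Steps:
j(c) = c + c²
(42 + j((3 + 2) - 2))² = (42 + ((3 + 2) - 2)*(1 + ((3 + 2) - 2)))² = (42 + (5 - 2)*(1 + (5 - 2)))² = (42 + 3*(1 + 3))² = (42 + 3*4)² = (42 + 12)² = 54² = 2916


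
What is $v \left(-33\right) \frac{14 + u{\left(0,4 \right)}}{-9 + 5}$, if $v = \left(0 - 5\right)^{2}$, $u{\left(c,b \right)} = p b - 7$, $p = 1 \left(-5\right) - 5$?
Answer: $- \frac{27225}{4} \approx -6806.3$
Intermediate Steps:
$p = -10$ ($p = -5 - 5 = -10$)
$u{\left(c,b \right)} = -7 - 10 b$ ($u{\left(c,b \right)} = - 10 b - 7 = -7 - 10 b$)
$v = 25$ ($v = \left(-5\right)^{2} = 25$)
$v \left(-33\right) \frac{14 + u{\left(0,4 \right)}}{-9 + 5} = 25 \left(-33\right) \frac{14 - 47}{-9 + 5} = - 825 \frac{14 - 47}{-4} = - 825 \left(14 - 47\right) \left(- \frac{1}{4}\right) = - 825 \left(\left(-33\right) \left(- \frac{1}{4}\right)\right) = \left(-825\right) \frac{33}{4} = - \frac{27225}{4}$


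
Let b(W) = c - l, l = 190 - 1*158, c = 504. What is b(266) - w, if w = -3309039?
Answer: 3309511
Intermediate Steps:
l = 32 (l = 190 - 158 = 32)
b(W) = 472 (b(W) = 504 - 1*32 = 504 - 32 = 472)
b(266) - w = 472 - 1*(-3309039) = 472 + 3309039 = 3309511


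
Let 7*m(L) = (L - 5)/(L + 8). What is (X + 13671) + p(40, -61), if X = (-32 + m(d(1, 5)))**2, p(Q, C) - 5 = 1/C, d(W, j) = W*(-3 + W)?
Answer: 32304649/2196 ≈ 14711.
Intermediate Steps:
m(L) = (-5 + L)/(7*(8 + L)) (m(L) = ((L - 5)/(L + 8))/7 = ((-5 + L)/(8 + L))/7 = (-5 + L)/(7*(8 + L)))
p(Q, C) = 5 + 1/C
X = 37249/36 (X = (-32 + (-5 + 1*(-3 + 1))/(7*(8 + 1*(-3 + 1))))**2 = (-32 + (-5 + 1*(-2))/(7*(8 + 1*(-2))))**2 = (-32 + (-5 - 2)/(7*(8 - 2)))**2 = (-32 + (1/7)*(-7)/6)**2 = (-32 + (1/7)*(1/6)*(-7))**2 = (-32 - 1/6)**2 = (-193/6)**2 = 37249/36 ≈ 1034.7)
(X + 13671) + p(40, -61) = (37249/36 + 13671) + (5 + 1/(-61)) = 529405/36 + (5 - 1/61) = 529405/36 + 304/61 = 32304649/2196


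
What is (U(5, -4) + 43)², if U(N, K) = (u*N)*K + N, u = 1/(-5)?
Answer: 2704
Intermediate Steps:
u = -⅕ ≈ -0.20000
U(N, K) = N - K*N/5 (U(N, K) = (-N/5)*K + N = -K*N/5 + N = N - K*N/5)
(U(5, -4) + 43)² = ((⅕)*5*(5 - 1*(-4)) + 43)² = ((⅕)*5*(5 + 4) + 43)² = ((⅕)*5*9 + 43)² = (9 + 43)² = 52² = 2704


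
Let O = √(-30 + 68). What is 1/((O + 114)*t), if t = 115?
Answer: 3/39215 - √38/1490170 ≈ 7.2365e-5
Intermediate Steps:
O = √38 ≈ 6.1644
1/((O + 114)*t) = 1/((√38 + 114)*115) = 1/((114 + √38)*115) = 1/(13110 + 115*√38)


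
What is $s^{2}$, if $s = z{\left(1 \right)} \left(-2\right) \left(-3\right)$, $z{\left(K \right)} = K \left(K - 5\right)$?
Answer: $576$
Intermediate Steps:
$z{\left(K \right)} = K \left(-5 + K\right)$
$s = -24$ ($s = 1 \left(-5 + 1\right) \left(-2\right) \left(-3\right) = 1 \left(-4\right) \left(-2\right) \left(-3\right) = \left(-4\right) \left(-2\right) \left(-3\right) = 8 \left(-3\right) = -24$)
$s^{2} = \left(-24\right)^{2} = 576$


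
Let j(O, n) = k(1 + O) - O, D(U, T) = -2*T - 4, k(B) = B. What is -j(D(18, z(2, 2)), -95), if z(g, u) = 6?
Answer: -1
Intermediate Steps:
D(U, T) = -4 - 2*T
j(O, n) = 1 (j(O, n) = (1 + O) - O = 1)
-j(D(18, z(2, 2)), -95) = -1*1 = -1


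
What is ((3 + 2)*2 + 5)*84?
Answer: 1260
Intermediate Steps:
((3 + 2)*2 + 5)*84 = (5*2 + 5)*84 = (10 + 5)*84 = 15*84 = 1260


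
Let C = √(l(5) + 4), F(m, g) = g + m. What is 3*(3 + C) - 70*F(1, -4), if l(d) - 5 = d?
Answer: 219 + 3*√14 ≈ 230.23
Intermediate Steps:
l(d) = 5 + d
C = √14 (C = √((5 + 5) + 4) = √(10 + 4) = √14 ≈ 3.7417)
3*(3 + C) - 70*F(1, -4) = 3*(3 + √14) - 70*(-4 + 1) = (9 + 3*√14) - 70*(-3) = (9 + 3*√14) + 210 = 219 + 3*√14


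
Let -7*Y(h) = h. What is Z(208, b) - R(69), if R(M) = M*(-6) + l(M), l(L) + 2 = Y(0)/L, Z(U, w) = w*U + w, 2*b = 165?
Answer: 35317/2 ≈ 17659.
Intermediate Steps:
b = 165/2 (b = (½)*165 = 165/2 ≈ 82.500)
Y(h) = -h/7
Z(U, w) = w + U*w (Z(U, w) = U*w + w = w + U*w)
l(L) = -2 (l(L) = -2 + (-⅐*0)/L = -2 + 0/L = -2 + 0 = -2)
R(M) = -2 - 6*M (R(M) = M*(-6) - 2 = -6*M - 2 = -2 - 6*M)
Z(208, b) - R(69) = 165*(1 + 208)/2 - (-2 - 6*69) = (165/2)*209 - (-2 - 414) = 34485/2 - 1*(-416) = 34485/2 + 416 = 35317/2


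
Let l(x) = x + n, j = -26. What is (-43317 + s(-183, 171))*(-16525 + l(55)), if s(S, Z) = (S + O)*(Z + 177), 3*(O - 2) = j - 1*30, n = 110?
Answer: 1845424360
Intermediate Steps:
O = -50/3 (O = 2 + (-26 - 1*30)/3 = 2 + (-26 - 30)/3 = 2 + (⅓)*(-56) = 2 - 56/3 = -50/3 ≈ -16.667)
l(x) = 110 + x (l(x) = x + 110 = 110 + x)
s(S, Z) = (177 + Z)*(-50/3 + S) (s(S, Z) = (S - 50/3)*(Z + 177) = (-50/3 + S)*(177 + Z) = (177 + Z)*(-50/3 + S))
(-43317 + s(-183, 171))*(-16525 + l(55)) = (-43317 + (-2950 + 177*(-183) - 50/3*171 - 183*171))*(-16525 + (110 + 55)) = (-43317 + (-2950 - 32391 - 2850 - 31293))*(-16525 + 165) = (-43317 - 69484)*(-16360) = -112801*(-16360) = 1845424360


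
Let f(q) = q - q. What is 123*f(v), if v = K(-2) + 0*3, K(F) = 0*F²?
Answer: 0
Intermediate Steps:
K(F) = 0
v = 0 (v = 0 + 0*3 = 0 + 0 = 0)
f(q) = 0
123*f(v) = 123*0 = 0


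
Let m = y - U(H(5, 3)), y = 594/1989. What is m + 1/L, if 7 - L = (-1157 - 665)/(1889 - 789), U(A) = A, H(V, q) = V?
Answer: -4825129/1052181 ≈ -4.5858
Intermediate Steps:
y = 66/221 (y = 594*(1/1989) = 66/221 ≈ 0.29864)
L = 4761/550 (L = 7 - (-1157 - 665)/(1889 - 789) = 7 - (-1822)/1100 = 7 - 1*(-911/550) = 7 + 911/550 = 4761/550 ≈ 8.6564)
m = -1039/221 (m = 66/221 - 1*5 = 66/221 - 5 = -1039/221 ≈ -4.7014)
m + 1/L = -1039/221 + 1/(4761/550) = -1039/221 + 550/4761 = -4825129/1052181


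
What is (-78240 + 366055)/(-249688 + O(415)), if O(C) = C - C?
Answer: -287815/249688 ≈ -1.1527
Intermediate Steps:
O(C) = 0
(-78240 + 366055)/(-249688 + O(415)) = (-78240 + 366055)/(-249688 + 0) = 287815/(-249688) = 287815*(-1/249688) = -287815/249688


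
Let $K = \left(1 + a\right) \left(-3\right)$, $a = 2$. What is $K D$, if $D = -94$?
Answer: $846$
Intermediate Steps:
$K = -9$ ($K = \left(1 + 2\right) \left(-3\right) = 3 \left(-3\right) = -9$)
$K D = \left(-9\right) \left(-94\right) = 846$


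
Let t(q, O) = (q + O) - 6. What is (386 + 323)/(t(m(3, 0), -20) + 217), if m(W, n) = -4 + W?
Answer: 709/190 ≈ 3.7316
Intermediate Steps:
t(q, O) = -6 + O + q (t(q, O) = (O + q) - 6 = -6 + O + q)
(386 + 323)/(t(m(3, 0), -20) + 217) = (386 + 323)/((-6 - 20 + (-4 + 3)) + 217) = 709/((-6 - 20 - 1) + 217) = 709/(-27 + 217) = 709/190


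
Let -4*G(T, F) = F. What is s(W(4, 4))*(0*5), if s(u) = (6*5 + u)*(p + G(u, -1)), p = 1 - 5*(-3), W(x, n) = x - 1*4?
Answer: 0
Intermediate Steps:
W(x, n) = -4 + x (W(x, n) = x - 4 = -4 + x)
G(T, F) = -F/4
p = 16 (p = 1 + 15 = 16)
s(u) = 975/2 + 65*u/4 (s(u) = (6*5 + u)*(16 - ¼*(-1)) = (30 + u)*(16 + ¼) = (30 + u)*(65/4) = 975/2 + 65*u/4)
s(W(4, 4))*(0*5) = (975/2 + 65*(-4 + 4)/4)*(0*5) = (975/2 + (65/4)*0)*0 = (975/2 + 0)*0 = (975/2)*0 = 0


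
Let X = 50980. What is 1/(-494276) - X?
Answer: -25198190481/494276 ≈ -50980.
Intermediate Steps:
1/(-494276) - X = 1/(-494276) - 1*50980 = -1/494276 - 50980 = -25198190481/494276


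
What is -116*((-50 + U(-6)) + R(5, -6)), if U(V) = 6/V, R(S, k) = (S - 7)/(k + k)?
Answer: 17690/3 ≈ 5896.7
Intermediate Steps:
R(S, k) = (-7 + S)/(2*k) (R(S, k) = (-7 + S)/((2*k)) = (-7 + S)*(1/(2*k)) = (-7 + S)/(2*k))
-116*((-50 + U(-6)) + R(5, -6)) = -116*((-50 + 6/(-6)) + (½)*(-7 + 5)/(-6)) = -116*((-50 + 6*(-⅙)) + (½)*(-⅙)*(-2)) = -116*((-50 - 1) + ⅙) = -116*(-51 + ⅙) = -116*(-305/6) = 17690/3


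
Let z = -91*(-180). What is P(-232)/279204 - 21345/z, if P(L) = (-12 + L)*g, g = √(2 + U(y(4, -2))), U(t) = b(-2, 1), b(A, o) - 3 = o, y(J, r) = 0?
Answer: -1423/1092 - 61*√6/69801 ≈ -1.3053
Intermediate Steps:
b(A, o) = 3 + o
U(t) = 4 (U(t) = 3 + 1 = 4)
z = 16380
g = √6 (g = √(2 + 4) = √6 ≈ 2.4495)
P(L) = √6*(-12 + L) (P(L) = (-12 + L)*√6 = √6*(-12 + L))
P(-232)/279204 - 21345/z = (√6*(-12 - 232))/279204 - 21345/16380 = (√6*(-244))*(1/279204) - 21345*1/16380 = -244*√6*(1/279204) - 1423/1092 = -61*√6/69801 - 1423/1092 = -1423/1092 - 61*√6/69801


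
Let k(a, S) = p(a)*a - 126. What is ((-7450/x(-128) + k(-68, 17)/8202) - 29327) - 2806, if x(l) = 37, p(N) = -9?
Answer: -1635436160/50579 ≈ -32334.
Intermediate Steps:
k(a, S) = -126 - 9*a (k(a, S) = -9*a - 126 = -126 - 9*a)
((-7450/x(-128) + k(-68, 17)/8202) - 29327) - 2806 = ((-7450/37 + (-126 - 9*(-68))/8202) - 29327) - 2806 = ((-7450*1/37 + (-126 + 612)*(1/8202)) - 29327) - 2806 = ((-7450/37 + 486*(1/8202)) - 29327) - 2806 = ((-7450/37 + 81/1367) - 29327) - 2806 = (-10181153/50579 - 29327) - 2806 = -1493511486/50579 - 2806 = -1635436160/50579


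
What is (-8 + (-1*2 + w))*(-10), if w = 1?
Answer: 90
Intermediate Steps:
(-8 + (-1*2 + w))*(-10) = (-8 + (-1*2 + 1))*(-10) = (-8 + (-2 + 1))*(-10) = (-8 - 1)*(-10) = -9*(-10) = 90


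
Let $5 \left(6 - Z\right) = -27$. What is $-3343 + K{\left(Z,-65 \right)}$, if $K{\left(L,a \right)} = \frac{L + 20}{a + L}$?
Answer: $- \frac{896081}{268} \approx -3343.6$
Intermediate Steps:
$Z = \frac{57}{5}$ ($Z = 6 - - \frac{27}{5} = 6 + \frac{27}{5} = \frac{57}{5} \approx 11.4$)
$K{\left(L,a \right)} = \frac{20 + L}{L + a}$
$-3343 + K{\left(Z,-65 \right)} = -3343 + \frac{20 + \frac{57}{5}}{\frac{57}{5} - 65} = -3343 + \frac{1}{- \frac{268}{5}} \cdot \frac{157}{5} = -3343 - \frac{157}{268} = - \frac{896081}{268}$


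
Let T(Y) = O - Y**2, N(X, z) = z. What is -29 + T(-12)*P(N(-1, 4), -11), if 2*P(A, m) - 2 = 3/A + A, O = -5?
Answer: -4255/8 ≈ -531.88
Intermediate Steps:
P(A, m) = 1 + A/2 + 3/(2*A) (P(A, m) = 1 + (3/A + A)/2 = 1 + (A + 3/A)/2 = 1 + (A/2 + 3/(2*A)) = 1 + A/2 + 3/(2*A))
T(Y) = -5 - Y**2
-29 + T(-12)*P(N(-1, 4), -11) = -29 + (-5 - 1*(-12)**2)*((1/2)*(3 + 4*(2 + 4))/4) = -29 + (-5 - 1*144)*((1/2)*(1/4)*(3 + 4*6)) = -29 + (-5 - 144)*((1/2)*(1/4)*(3 + 24)) = -29 - 149*27/(2*4) = -29 - 149*27/8 = -29 - 4023/8 = -4255/8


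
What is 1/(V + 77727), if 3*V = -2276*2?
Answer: 3/228629 ≈ 1.3122e-5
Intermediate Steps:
V = -4552/3 (V = (-2276*2)/3 = (1/3)*(-4552) = -4552/3 ≈ -1517.3)
1/(V + 77727) = 1/(-4552/3 + 77727) = 1/(228629/3) = 3/228629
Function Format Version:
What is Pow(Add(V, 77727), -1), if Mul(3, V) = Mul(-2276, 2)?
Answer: Rational(3, 228629) ≈ 1.3122e-5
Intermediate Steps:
V = Rational(-4552, 3) (V = Mul(Rational(1, 3), Mul(-2276, 2)) = Mul(Rational(1, 3), -4552) = Rational(-4552, 3) ≈ -1517.3)
Pow(Add(V, 77727), -1) = Pow(Add(Rational(-4552, 3), 77727), -1) = Pow(Rational(228629, 3), -1) = Rational(3, 228629)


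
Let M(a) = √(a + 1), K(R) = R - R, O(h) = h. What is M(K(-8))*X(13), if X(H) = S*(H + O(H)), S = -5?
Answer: -130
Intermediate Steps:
K(R) = 0
X(H) = -10*H (X(H) = -5*(H + H) = -10*H)
M(a) = √(1 + a)
M(K(-8))*X(13) = √(1 + 0)*(-10*13) = √1*(-130) = 1*(-130) = -130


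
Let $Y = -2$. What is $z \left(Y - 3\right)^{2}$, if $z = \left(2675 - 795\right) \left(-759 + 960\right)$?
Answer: $9447000$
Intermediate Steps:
$z = 377880$ ($z = 1880 \cdot 201 = 377880$)
$z \left(Y - 3\right)^{2} = 377880 \left(-2 - 3\right)^{2} = 377880 \left(-5\right)^{2} = 377880 \cdot 25 = 9447000$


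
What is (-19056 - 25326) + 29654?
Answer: -14728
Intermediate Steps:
(-19056 - 25326) + 29654 = -44382 + 29654 = -14728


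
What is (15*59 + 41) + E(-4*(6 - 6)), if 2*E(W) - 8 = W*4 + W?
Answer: 930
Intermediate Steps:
E(W) = 4 + 5*W/2 (E(W) = 4 + (W*4 + W)/2 = 4 + (4*W + W)/2 = 4 + (5*W)/2 = 4 + 5*W/2)
(15*59 + 41) + E(-4*(6 - 6)) = (15*59 + 41) + (4 + 5*(-4*(6 - 6))/2) = (885 + 41) + (4 + 5*(-4*0)/2) = 926 + (4 + (5/2)*0) = 926 + (4 + 0) = 926 + 4 = 930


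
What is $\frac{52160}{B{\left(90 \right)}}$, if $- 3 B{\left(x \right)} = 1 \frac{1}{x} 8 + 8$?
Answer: $- \frac{1760400}{91} \approx -19345.0$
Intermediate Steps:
$B{\left(x \right)} = - \frac{8}{3} - \frac{8}{3 x}$ ($B{\left(x \right)} = - \frac{1 \frac{1}{x} 8 + 8}{3} = - \frac{\frac{1}{x} 8 + 8}{3} = - \frac{\frac{8}{x} + 8}{3} = - \frac{8 + \frac{8}{x}}{3} = - \frac{8}{3} - \frac{8}{3 x}$)
$\frac{52160}{B{\left(90 \right)}} = \frac{52160}{\frac{8}{3} \cdot \frac{1}{90} \left(-1 - 90\right)} = \frac{52160}{\frac{8}{3} \cdot \frac{1}{90} \left(-91\right)} = \frac{52160}{- \frac{364}{135}} = 52160 \left(- \frac{135}{364}\right) = - \frac{1760400}{91}$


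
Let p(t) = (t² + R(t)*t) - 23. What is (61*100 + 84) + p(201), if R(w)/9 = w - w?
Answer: 46562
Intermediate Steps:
R(w) = 0 (R(w) = 9*(w - w) = 9*0 = 0)
p(t) = -23 + t² (p(t) = (t² + 0*t) - 23 = (t² + 0) - 23 = t² - 23 = -23 + t²)
(61*100 + 84) + p(201) = (61*100 + 84) + (-23 + 201²) = (6100 + 84) + (-23 + 40401) = 6184 + 40378 = 46562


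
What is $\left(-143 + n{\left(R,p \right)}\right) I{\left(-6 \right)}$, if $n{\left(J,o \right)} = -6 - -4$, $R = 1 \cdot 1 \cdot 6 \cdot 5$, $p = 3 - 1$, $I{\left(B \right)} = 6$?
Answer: $-870$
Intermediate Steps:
$p = 2$
$R = 30$ ($R = 1 \cdot 6 \cdot 5 = 6 \cdot 5 = 30$)
$n{\left(J,o \right)} = -2$ ($n{\left(J,o \right)} = -6 + 4 = -2$)
$\left(-143 + n{\left(R,p \right)}\right) I{\left(-6 \right)} = \left(-143 - 2\right) 6 = \left(-145\right) 6 = -870$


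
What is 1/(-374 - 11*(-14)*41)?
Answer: 1/5940 ≈ 0.00016835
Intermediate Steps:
1/(-374 - 11*(-14)*41) = 1/(-374 + 154*41) = 1/(-374 + 6314) = 1/5940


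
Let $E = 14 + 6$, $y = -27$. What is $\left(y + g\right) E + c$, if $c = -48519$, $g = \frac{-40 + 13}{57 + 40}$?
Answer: $- \frac{4759263}{97} \approx -49065.0$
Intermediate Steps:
$g = - \frac{27}{97} \approx -0.27835$
$E = 20$
$\left(y + g\right) E + c = \left(-27 - \frac{27}{97}\right) 20 - 48519 = \left(- \frac{2646}{97}\right) 20 - 48519 = - \frac{52920}{97} - 48519 = - \frac{4759263}{97}$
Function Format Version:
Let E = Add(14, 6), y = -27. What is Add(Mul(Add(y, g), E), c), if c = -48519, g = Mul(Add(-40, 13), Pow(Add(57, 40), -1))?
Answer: Rational(-4759263, 97) ≈ -49065.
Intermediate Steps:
g = Rational(-27, 97) (g = Mul(-27, Pow(97, -1)) = Mul(-27, Rational(1, 97)) = Rational(-27, 97) ≈ -0.27835)
E = 20
Add(Mul(Add(y, g), E), c) = Add(Mul(Add(-27, Rational(-27, 97)), 20), -48519) = Add(Mul(Rational(-2646, 97), 20), -48519) = Add(Rational(-52920, 97), -48519) = Rational(-4759263, 97)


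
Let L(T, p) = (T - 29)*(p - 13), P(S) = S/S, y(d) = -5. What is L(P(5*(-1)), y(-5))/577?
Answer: 504/577 ≈ 0.87348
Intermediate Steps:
P(S) = 1
L(T, p) = (-29 + T)*(-13 + p)
L(P(5*(-1)), y(-5))/577 = (377 - 29*(-5) - 13*1 + 1*(-5))/577 = (377 + 145 - 13 - 5)*(1/577) = 504*(1/577) = 504/577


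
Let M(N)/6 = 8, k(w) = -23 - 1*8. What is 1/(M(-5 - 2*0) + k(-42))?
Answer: 1/17 ≈ 0.058824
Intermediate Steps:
k(w) = -31 (k(w) = -23 - 8 = -31)
M(N) = 48 (M(N) = 6*8 = 48)
1/(M(-5 - 2*0) + k(-42)) = 1/(48 - 31) = 1/17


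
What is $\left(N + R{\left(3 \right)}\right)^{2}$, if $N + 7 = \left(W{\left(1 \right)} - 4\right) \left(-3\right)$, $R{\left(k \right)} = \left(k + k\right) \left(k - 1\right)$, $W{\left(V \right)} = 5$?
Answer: $4$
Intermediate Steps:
$R{\left(k \right)} = 2 k \left(-1 + k\right)$
$N = -10$ ($N = -7 + \left(5 - 4\right) \left(-3\right) = -7 + 1 \left(-3\right) = -7 - 3 = -10$)
$\left(N + R{\left(3 \right)}\right)^{2} = \left(-10 + 2 \cdot 3 \left(-1 + 3\right)\right)^{2} = \left(-10 + 2 \cdot 3 \cdot 2\right)^{2} = \left(-10 + 12\right)^{2} = 2^{2} = 4$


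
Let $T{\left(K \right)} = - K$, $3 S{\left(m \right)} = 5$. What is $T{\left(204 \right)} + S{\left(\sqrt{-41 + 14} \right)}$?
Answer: $- \frac{607}{3} \approx -202.33$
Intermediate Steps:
$S{\left(m \right)} = \frac{5}{3}$ ($S{\left(m \right)} = \frac{1}{3} \cdot 5 = \frac{5}{3}$)
$T{\left(204 \right)} + S{\left(\sqrt{-41 + 14} \right)} = \left(-1\right) 204 + \frac{5}{3} = -204 + \frac{5}{3} = - \frac{607}{3}$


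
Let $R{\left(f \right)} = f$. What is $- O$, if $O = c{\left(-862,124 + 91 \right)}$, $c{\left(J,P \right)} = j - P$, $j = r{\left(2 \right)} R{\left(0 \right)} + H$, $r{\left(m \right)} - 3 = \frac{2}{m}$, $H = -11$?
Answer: $226$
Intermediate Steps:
$r{\left(m \right)} = 3 + \frac{2}{m}$
$j = -11$ ($j = \left(3 + \frac{2}{2}\right) 0 - 11 = \left(3 + 2 \cdot \frac{1}{2}\right) 0 - 11 = \left(3 + 1\right) 0 - 11 = 4 \cdot 0 - 11 = 0 - 11 = -11$)
$c{\left(J,P \right)} = -11 - P$
$O = -226$ ($O = -11 - \left(124 + 91\right) = -11 - 215 = -226$)
$- O = \left(-1\right) \left(-226\right) = 226$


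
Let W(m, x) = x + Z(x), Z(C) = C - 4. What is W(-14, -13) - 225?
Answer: -255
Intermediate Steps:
Z(C) = -4 + C
W(m, x) = -4 + 2*x (W(m, x) = x + (-4 + x) = -4 + 2*x)
W(-14, -13) - 225 = (-4 + 2*(-13)) - 225 = (-4 - 26) - 225 = -30 - 225 = -255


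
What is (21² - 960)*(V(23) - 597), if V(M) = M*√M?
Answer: 309843 - 11937*√23 ≈ 2.5260e+5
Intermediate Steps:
V(M) = M^(3/2)
(21² - 960)*(V(23) - 597) = (21² - 960)*(23^(3/2) - 597) = (441 - 960)*(23*√23 - 597) = -519*(-597 + 23*√23) = 309843 - 11937*√23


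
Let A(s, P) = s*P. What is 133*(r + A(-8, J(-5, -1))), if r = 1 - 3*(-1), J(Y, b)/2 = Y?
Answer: 11172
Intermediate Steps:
J(Y, b) = 2*Y
A(s, P) = P*s
r = 4 (r = 1 + 3 = 4)
133*(r + A(-8, J(-5, -1))) = 133*(4 + (2*(-5))*(-8)) = 133*(4 - 10*(-8)) = 133*(4 + 80) = 133*84 = 11172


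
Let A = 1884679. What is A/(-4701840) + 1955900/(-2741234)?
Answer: -7181337504943/6444421835280 ≈ -1.1143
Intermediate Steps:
A/(-4701840) + 1955900/(-2741234) = 1884679/(-4701840) + 1955900/(-2741234) = 1884679*(-1/4701840) + 1955900*(-1/2741234) = -1884679/4701840 - 977950/1370617 = -7181337504943/6444421835280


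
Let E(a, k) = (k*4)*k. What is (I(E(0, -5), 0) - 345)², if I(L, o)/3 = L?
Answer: 2025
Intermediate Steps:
E(a, k) = 4*k² (E(a, k) = (4*k)*k = 4*k²)
I(L, o) = 3*L
(I(E(0, -5), 0) - 345)² = (3*(4*(-5)²) - 345)² = (3*(4*25) - 345)² = (3*100 - 345)² = (300 - 345)² = (-45)² = 2025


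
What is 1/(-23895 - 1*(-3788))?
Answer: -1/20107 ≈ -4.9734e-5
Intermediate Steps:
1/(-23895 - 1*(-3788)) = 1/(-23895 + 3788) = 1/(-20107) = -1/20107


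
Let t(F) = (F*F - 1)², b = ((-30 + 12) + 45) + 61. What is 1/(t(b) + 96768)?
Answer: 1/60050817 ≈ 1.6653e-8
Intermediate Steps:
b = 88 (b = (-18 + 45) + 61 = 27 + 61 = 88)
t(F) = (-1 + F²)² (t(F) = (F² - 1)² = (-1 + F²)²)
1/(t(b) + 96768) = 1/((-1 + 88²)² + 96768) = 1/((-1 + 7744)² + 96768) = 1/(7743² + 96768) = 1/(59954049 + 96768) = 1/60050817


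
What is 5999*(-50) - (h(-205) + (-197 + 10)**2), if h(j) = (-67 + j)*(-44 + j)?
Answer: -402647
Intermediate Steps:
5999*(-50) - (h(-205) + (-197 + 10)**2) = 5999*(-50) - ((2948 + (-205)**2 - 111*(-205)) + (-197 + 10)**2) = -299950 - ((2948 + 42025 + 22755) + (-187)**2) = -299950 - (67728 + 34969) = -299950 - 1*102697 = -299950 - 102697 = -402647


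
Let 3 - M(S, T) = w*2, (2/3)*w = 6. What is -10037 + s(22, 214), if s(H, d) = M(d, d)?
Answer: -10052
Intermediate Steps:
w = 9 (w = (3/2)*6 = 9)
M(S, T) = -15 (M(S, T) = 3 - 9*2 = 3 - 1*18 = 3 - 18 = -15)
s(H, d) = -15
-10037 + s(22, 214) = -10037 - 15 = -10052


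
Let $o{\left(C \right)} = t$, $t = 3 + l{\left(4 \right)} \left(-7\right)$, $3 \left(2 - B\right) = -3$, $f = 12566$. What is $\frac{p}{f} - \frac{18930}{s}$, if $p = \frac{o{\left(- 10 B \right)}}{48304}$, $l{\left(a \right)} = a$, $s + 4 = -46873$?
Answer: $\frac{11490282879595}{28453779476128} \approx 0.40382$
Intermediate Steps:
$s = -46877$ ($s = -4 - 46873 = -46877$)
$B = 3$ ($B = 2 - -1 = 2 + 1 = 3$)
$t = -25$ ($t = 3 + 4 \left(-7\right) = 3 - 28 = -25$)
$o{\left(C \right)} = -25$
$p = - \frac{25}{48304} \approx -0.00051756$
$\frac{p}{f} - \frac{18930}{s} = - \frac{25}{48304 \cdot 12566} - \frac{18930}{-46877} = \left(- \frac{25}{48304}\right) \frac{1}{12566} - - \frac{18930}{46877} = - \frac{25}{606988064} + \frac{18930}{46877} = \frac{11490282879595}{28453779476128}$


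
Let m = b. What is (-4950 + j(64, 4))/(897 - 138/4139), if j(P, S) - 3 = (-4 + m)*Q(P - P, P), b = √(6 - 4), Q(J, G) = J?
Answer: -401483/72795 ≈ -5.5153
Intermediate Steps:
b = √2 ≈ 1.4142
m = √2 ≈ 1.4142
j(P, S) = 3 (j(P, S) = 3 + (-4 + √2)*(P - P) = 3 + (-4 + √2)*0 = 3 + 0 = 3)
(-4950 + j(64, 4))/(897 - 138/4139) = (-4950 + 3)/(897 - 138/4139) = -4947/(897 - 138*1/4139) = -4947/(897 - 138/4139) = -4947/3712545/4139 = -4947*4139/3712545 = -401483/72795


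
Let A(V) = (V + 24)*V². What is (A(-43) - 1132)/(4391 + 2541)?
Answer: -36263/6932 ≈ -5.2312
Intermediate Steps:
A(V) = V²*(24 + V) (A(V) = (24 + V)*V² = V²*(24 + V))
(A(-43) - 1132)/(4391 + 2541) = ((-43)²*(24 - 43) - 1132)/(4391 + 2541) = (1849*(-19) - 1132)/6932 = (-35131 - 1132)*(1/6932) = -36263*1/6932 = -36263/6932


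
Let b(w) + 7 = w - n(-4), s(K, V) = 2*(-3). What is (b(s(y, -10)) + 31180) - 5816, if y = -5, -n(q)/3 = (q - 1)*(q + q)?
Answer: 25471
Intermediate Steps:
n(q) = -6*q*(-1 + q) (n(q) = -3*(q - 1)*(q + q) = -3*(-1 + q)*2*q = -6*q*(-1 + q))
s(K, V) = -6
b(w) = 113 + w (b(w) = -7 + (w - 6*(-4)*(1 - 1*(-4))) = -7 + (w - 6*(-4)*(1 + 4)) = -7 + (w - 6*(-4)*5) = -7 + (w - 1*(-120)) = -7 + (w + 120) = -7 + (120 + w) = 113 + w)
(b(s(y, -10)) + 31180) - 5816 = ((113 - 6) + 31180) - 5816 = (107 + 31180) - 5816 = 31287 - 5816 = 25471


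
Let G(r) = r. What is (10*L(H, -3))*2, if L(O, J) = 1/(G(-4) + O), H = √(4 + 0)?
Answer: -10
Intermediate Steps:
H = 2 (H = √4 = 2)
L(O, J) = 1/(-4 + O)
(10*L(H, -3))*2 = (10/(-4 + 2))*2 = (10/(-2))*2 = (10*(-½))*2 = -5*2 = -10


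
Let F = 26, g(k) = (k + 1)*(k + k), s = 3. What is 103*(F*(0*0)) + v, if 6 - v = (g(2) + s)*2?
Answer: -24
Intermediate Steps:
g(k) = 2*k*(1 + k) (g(k) = (1 + k)*(2*k) = 2*k*(1 + k))
v = -24 (v = 6 - (2*2*(1 + 2) + 3)*2 = 6 - (2*2*3 + 3)*2 = 6 - (12 + 3)*2 = 6 - 15*2 = 6 - 1*30 = 6 - 30 = -24)
103*(F*(0*0)) + v = 103*(26*(0*0)) - 24 = 103*(26*0) - 24 = 103*0 - 24 = 0 - 24 = -24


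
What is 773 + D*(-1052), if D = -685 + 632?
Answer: 56529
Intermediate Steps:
D = -53
773 + D*(-1052) = 773 - 53*(-1052) = 773 + 55756 = 56529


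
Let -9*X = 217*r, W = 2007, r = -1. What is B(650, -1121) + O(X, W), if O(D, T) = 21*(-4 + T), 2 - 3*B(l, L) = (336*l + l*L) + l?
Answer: 635791/3 ≈ 2.1193e+5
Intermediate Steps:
B(l, L) = ⅔ - 337*l/3 - L*l/3 (B(l, L) = ⅔ - ((336*l + l*L) + l)/3 = ⅔ - ((336*l + L*l) + l)/3 = ⅔ - (337*l + L*l)/3 = ⅔ + (-337*l/3 - L*l/3) = ⅔ - 337*l/3 - L*l/3)
X = 217/9 (X = -217*(-1)/9 = -⅑*(-217) = 217/9 ≈ 24.111)
O(D, T) = -84 + 21*T
B(650, -1121) + O(X, W) = (⅔ - 337/3*650 - ⅓*(-1121)*650) + (-84 + 21*2007) = (⅔ - 219050/3 + 728650/3) + (-84 + 42147) = 509602/3 + 42063 = 635791/3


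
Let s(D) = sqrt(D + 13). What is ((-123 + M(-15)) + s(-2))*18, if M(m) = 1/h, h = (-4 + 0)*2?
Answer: -8865/4 + 18*sqrt(11) ≈ -2156.6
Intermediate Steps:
h = -8 (h = -4*2 = -8)
s(D) = sqrt(13 + D)
M(m) = -1/8 (M(m) = 1/(-8) = -1/8)
((-123 + M(-15)) + s(-2))*18 = ((-123 - 1/8) + sqrt(13 - 2))*18 = (-985/8 + sqrt(11))*18 = -8865/4 + 18*sqrt(11)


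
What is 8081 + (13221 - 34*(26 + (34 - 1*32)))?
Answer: 20350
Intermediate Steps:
8081 + (13221 - 34*(26 + (34 - 1*32))) = 8081 + (13221 - 34*(26 + (34 - 32))) = 8081 + (13221 - 34*(26 + 2)) = 8081 + (13221 - 34*28) = 8081 + (13221 - 952) = 8081 + 12269 = 20350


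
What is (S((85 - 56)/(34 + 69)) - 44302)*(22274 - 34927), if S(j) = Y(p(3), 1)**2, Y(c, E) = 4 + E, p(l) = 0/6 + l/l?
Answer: 560236881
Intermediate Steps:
p(l) = 1 (p(l) = 0*(1/6) + 1 = 0 + 1 = 1)
S(j) = 25 (S(j) = (4 + 1)**2 = 5**2 = 25)
(S((85 - 56)/(34 + 69)) - 44302)*(22274 - 34927) = (25 - 44302)*(22274 - 34927) = -44277*(-12653) = 560236881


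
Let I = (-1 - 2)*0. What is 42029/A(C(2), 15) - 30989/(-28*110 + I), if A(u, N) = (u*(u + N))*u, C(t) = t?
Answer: 4698449/7480 ≈ 628.13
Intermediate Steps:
I = 0 (I = -3*0 = 0)
A(u, N) = u²*(N + u) (A(u, N) = (u*(N + u))*u = u²*(N + u))
42029/A(C(2), 15) - 30989/(-28*110 + I) = 42029/((2²*(15 + 2))) - 30989/(-28*110 + 0) = 42029/((4*17)) - 30989/(-3080 + 0) = 42029/68 - 30989/(-3080) = 42029*(1/68) - 30989*(-1/3080) = 42029/68 + 4427/440 = 4698449/7480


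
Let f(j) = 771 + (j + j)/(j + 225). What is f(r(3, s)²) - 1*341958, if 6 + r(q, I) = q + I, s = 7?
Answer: -82226035/241 ≈ -3.4119e+5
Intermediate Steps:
r(q, I) = -6 + I + q (r(q, I) = -6 + (q + I) = -6 + (I + q) = -6 + I + q)
f(j) = 771 + 2*j/(225 + j) (f(j) = 771 + (2*j)/(225 + j) = 771 + 2*j/(225 + j))
f(r(3, s)²) - 1*341958 = (173475 + 773*(-6 + 7 + 3)²)/(225 + (-6 + 7 + 3)²) - 1*341958 = (173475 + 773*4²)/(225 + 4²) - 341958 = (173475 + 773*16)/(225 + 16) - 341958 = (173475 + 12368)/241 - 341958 = (1/241)*185843 - 341958 = 185843/241 - 341958 = -82226035/241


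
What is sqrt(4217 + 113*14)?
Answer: sqrt(5799) ≈ 76.151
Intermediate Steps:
sqrt(4217 + 113*14) = sqrt(4217 + 1582) = sqrt(5799)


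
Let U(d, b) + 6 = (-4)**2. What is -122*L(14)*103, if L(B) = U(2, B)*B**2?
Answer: -24629360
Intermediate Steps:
U(d, b) = 10 (U(d, b) = -6 + (-4)**2 = -6 + 16 = 10)
L(B) = 10*B**2
-122*L(14)*103 = -1220*14**2*103 = -1220*196*103 = -122*1960*103 = -239120*103 = -24629360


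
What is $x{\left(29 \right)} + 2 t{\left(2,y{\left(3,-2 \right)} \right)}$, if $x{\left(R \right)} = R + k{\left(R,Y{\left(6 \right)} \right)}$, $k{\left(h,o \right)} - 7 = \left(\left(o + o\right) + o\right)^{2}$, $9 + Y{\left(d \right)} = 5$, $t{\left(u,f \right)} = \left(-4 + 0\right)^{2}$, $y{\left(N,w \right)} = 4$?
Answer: $212$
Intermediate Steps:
$t{\left(u,f \right)} = 16$ ($t{\left(u,f \right)} = \left(-4\right)^{2} = 16$)
$Y{\left(d \right)} = -4$ ($Y{\left(d \right)} = -9 + 5 = -4$)
$k{\left(h,o \right)} = 7 + 9 o^{2}$ ($k{\left(h,o \right)} = 7 + \left(\left(o + o\right) + o\right)^{2} = 7 + \left(2 o + o\right)^{2} = 7 + \left(3 o\right)^{2} = 7 + 9 o^{2}$)
$x{\left(R \right)} = 151 + R$ ($x{\left(R \right)} = R + \left(7 + 9 \left(-4\right)^{2}\right) = R + \left(7 + 9 \cdot 16\right) = R + \left(7 + 144\right) = R + 151 = 151 + R$)
$x{\left(29 \right)} + 2 t{\left(2,y{\left(3,-2 \right)} \right)} = \left(151 + 29\right) + 2 \cdot 16 = 180 + 32 = 212$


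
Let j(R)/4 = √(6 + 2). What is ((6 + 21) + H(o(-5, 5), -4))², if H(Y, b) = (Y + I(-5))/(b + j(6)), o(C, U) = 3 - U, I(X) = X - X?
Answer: 142137/196 - 377*√2/49 ≈ 714.31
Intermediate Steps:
j(R) = 8*√2 (j(R) = 4*√(6 + 2) = 4*√8 = 4*(2*√2) = 8*√2)
I(X) = 0
H(Y, b) = Y/(b + 8*√2) (H(Y, b) = (Y + 0)/(b + 8*√2) = Y/(b + 8*√2))
((6 + 21) + H(o(-5, 5), -4))² = ((6 + 21) + (3 - 1*5)/(-4 + 8*√2))² = (27 + (3 - 5)/(-4 + 8*√2))² = (27 - 2/(-4 + 8*√2))²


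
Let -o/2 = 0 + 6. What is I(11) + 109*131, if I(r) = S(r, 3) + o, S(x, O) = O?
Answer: 14270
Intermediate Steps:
o = -12 (o = -2*(0 + 6) = -2*6 = -12)
I(r) = -9 (I(r) = 3 - 12 = -9)
I(11) + 109*131 = -9 + 109*131 = -9 + 14279 = 14270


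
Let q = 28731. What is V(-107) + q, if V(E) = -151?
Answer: 28580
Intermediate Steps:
V(-107) + q = -151 + 28731 = 28580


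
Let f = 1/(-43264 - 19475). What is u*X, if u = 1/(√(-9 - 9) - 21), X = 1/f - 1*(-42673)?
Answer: 140462/153 + 20066*I*√2/153 ≈ 918.05 + 185.47*I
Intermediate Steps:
f = -1/62739 (f = 1/(-62739) = -1/62739 ≈ -1.5939e-5)
X = -20066 (X = 1/(-1/62739) - 1*(-42673) = -62739 + 42673 = -20066)
u = 1/(-21 + 3*I*√2) (u = 1/(√(-18) - 21) = 1/(3*I*√2 - 21) = 1/(-21 + 3*I*√2) ≈ -0.045752 - 0.0092432*I)
u*X = (-7/153 - I*√2/153)*(-20066) = 140462/153 + 20066*I*√2/153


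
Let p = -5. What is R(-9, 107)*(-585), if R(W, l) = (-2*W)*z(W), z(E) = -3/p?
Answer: -6318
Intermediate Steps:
z(E) = 3/5 (z(E) = -3/(-5) = -3*(-1/5) = 3/5)
R(W, l) = -6*W/5 (R(W, l) = -2*W*(3/5) = -6*W/5)
R(-9, 107)*(-585) = -6/5*(-9)*(-585) = (54/5)*(-585) = -6318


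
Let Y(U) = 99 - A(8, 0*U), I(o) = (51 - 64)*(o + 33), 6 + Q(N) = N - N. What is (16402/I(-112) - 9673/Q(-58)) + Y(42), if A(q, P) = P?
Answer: 10642621/6162 ≈ 1727.1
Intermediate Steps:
Q(N) = -6 (Q(N) = -6 + (N - N) = -6 + 0 = -6)
I(o) = -429 - 13*o (I(o) = -13*(33 + o) = -429 - 13*o)
Y(U) = 99 (Y(U) = 99 - 0*U = 99 - 1*0 = 99 + 0 = 99)
(16402/I(-112) - 9673/Q(-58)) + Y(42) = (16402/(-429 - 13*(-112)) - 9673/(-6)) + 99 = (16402/(-429 + 1456) - 9673*(-⅙)) + 99 = (16402/1027 + 9673/6) + 99 = 10032583/6162 + 99 = 10642621/6162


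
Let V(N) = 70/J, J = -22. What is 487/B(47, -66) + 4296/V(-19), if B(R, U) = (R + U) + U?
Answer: -806761/595 ≈ -1355.9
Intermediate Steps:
V(N) = -35/11 (V(N) = 70/(-22) = 70*(-1/22) = -35/11)
B(R, U) = R + 2*U
487/B(47, -66) + 4296/V(-19) = 487/(47 + 2*(-66)) + 4296/(-35/11) = 487/(47 - 132) + 4296*(-11/35) = 487/(-85) - 47256/35 = 487*(-1/85) - 47256/35 = -487/85 - 47256/35 = -806761/595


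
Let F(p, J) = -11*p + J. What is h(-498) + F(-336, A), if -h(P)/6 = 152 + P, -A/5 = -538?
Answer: 8462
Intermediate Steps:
A = 2690 (A = -5*(-538) = 2690)
F(p, J) = J - 11*p
h(P) = -912 - 6*P (h(P) = -6*(152 + P) = -912 - 6*P)
h(-498) + F(-336, A) = (-912 - 6*(-498)) + (2690 - 11*(-336)) = (-912 + 2988) + (2690 + 3696) = 2076 + 6386 = 8462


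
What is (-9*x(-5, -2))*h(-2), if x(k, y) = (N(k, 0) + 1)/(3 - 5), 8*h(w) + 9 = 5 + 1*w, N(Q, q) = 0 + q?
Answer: -27/8 ≈ -3.3750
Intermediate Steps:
N(Q, q) = q
h(w) = -½ + w/8 (h(w) = -9/8 + (5 + 1*w)/8 = -9/8 + (5 + w)/8 = -9/8 + (5/8 + w/8) = -½ + w/8)
x(k, y) = -½ (x(k, y) = (0 + 1)/(3 - 5) = 1/(-2) = 1*(-½) = -½)
(-9*x(-5, -2))*h(-2) = (-9*(-½))*(-½ + (⅛)*(-2)) = 9*(-½ - ¼)/2 = (9/2)*(-¾) = -27/8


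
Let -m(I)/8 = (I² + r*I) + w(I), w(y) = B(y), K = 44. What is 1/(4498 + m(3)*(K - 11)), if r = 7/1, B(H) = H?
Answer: -1/4214 ≈ -0.00023730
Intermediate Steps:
w(y) = y
r = 7 (r = 7*1 = 7)
m(I) = -64*I - 8*I² (m(I) = -8*((I² + 7*I) + I) = -8*(I² + 8*I) = -64*I - 8*I²)
1/(4498 + m(3)*(K - 11)) = 1/(4498 + (8*3*(-8 - 1*3))*(44 - 11)) = 1/(4498 + (8*3*(-8 - 3))*33) = 1/(4498 + (8*3*(-11))*33) = 1/(4498 - 264*33) = 1/(4498 - 8712) = 1/(-4214) = -1/4214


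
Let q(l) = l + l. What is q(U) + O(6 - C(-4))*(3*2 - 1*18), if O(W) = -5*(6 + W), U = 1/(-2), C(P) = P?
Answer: 959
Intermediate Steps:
U = -½ ≈ -0.50000
q(l) = 2*l
O(W) = -30 - 5*W
q(U) + O(6 - C(-4))*(3*2 - 1*18) = 2*(-½) + (-30 - 5*(6 - 1*(-4)))*(3*2 - 1*18) = -1 + (-30 - 5*(6 + 4))*(6 - 18) = -1 + (-30 - 5*10)*(-12) = -1 + (-30 - 50)*(-12) = -1 - 80*(-12) = -1 + 960 = 959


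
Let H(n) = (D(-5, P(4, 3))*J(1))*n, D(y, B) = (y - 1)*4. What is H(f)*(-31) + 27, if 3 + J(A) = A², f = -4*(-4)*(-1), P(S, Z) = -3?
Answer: 23835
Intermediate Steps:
f = -16 (f = 16*(-1) = -16)
D(y, B) = -4 + 4*y (D(y, B) = (-1 + y)*4 = -4 + 4*y)
J(A) = -3 + A²
H(n) = 48*n (H(n) = ((-4 + 4*(-5))*(-3 + 1²))*n = ((-4 - 20)*(-3 + 1))*n = (-24*(-2))*n = 48*n)
H(f)*(-31) + 27 = (48*(-16))*(-31) + 27 = -768*(-31) + 27 = 23808 + 27 = 23835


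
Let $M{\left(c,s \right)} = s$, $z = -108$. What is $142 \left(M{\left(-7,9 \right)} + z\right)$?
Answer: $-14058$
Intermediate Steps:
$142 \left(M{\left(-7,9 \right)} + z\right) = 142 \left(9 - 108\right) = 142 \left(-99\right) = -14058$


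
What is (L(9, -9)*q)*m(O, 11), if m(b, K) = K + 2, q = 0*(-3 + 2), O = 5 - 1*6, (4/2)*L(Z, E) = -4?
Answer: 0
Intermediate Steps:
L(Z, E) = -2 (L(Z, E) = (½)*(-4) = -2)
O = -1 (O = 5 - 6 = -1)
q = 0 (q = 0*(-1) = 0)
m(b, K) = 2 + K
(L(9, -9)*q)*m(O, 11) = (-2*0)*(2 + 11) = 0*13 = 0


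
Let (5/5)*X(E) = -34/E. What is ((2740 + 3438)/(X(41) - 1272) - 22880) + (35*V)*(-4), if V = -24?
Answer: -509462009/26093 ≈ -19525.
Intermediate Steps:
X(E) = -34/E
((2740 + 3438)/(X(41) - 1272) - 22880) + (35*V)*(-4) = ((2740 + 3438)/(-34/41 - 1272) - 22880) + (35*(-24))*(-4) = (6178/(-34*1/41 - 1272) - 22880) - 840*(-4) = (6178/(-34/41 - 1272) - 22880) + 3360 = (6178/(-52186/41) - 22880) + 3360 = (6178*(-41/52186) - 22880) + 3360 = (-126649/26093 - 22880) + 3360 = -597134489/26093 + 3360 = -509462009/26093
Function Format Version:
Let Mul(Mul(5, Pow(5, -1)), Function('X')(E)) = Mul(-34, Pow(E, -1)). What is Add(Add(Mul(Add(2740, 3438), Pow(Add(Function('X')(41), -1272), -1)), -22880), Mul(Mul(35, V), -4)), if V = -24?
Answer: Rational(-509462009, 26093) ≈ -19525.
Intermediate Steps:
Function('X')(E) = Mul(-34, Pow(E, -1))
Add(Add(Mul(Add(2740, 3438), Pow(Add(Function('X')(41), -1272), -1)), -22880), Mul(Mul(35, V), -4)) = Add(Add(Mul(Add(2740, 3438), Pow(Add(Mul(-34, Pow(41, -1)), -1272), -1)), -22880), Mul(Mul(35, -24), -4)) = Add(Add(Mul(6178, Pow(Add(Mul(-34, Rational(1, 41)), -1272), -1)), -22880), Mul(-840, -4)) = Add(Add(Mul(6178, Pow(Add(Rational(-34, 41), -1272), -1)), -22880), 3360) = Add(Add(Mul(6178, Pow(Rational(-52186, 41), -1)), -22880), 3360) = Add(Add(Mul(6178, Rational(-41, 52186)), -22880), 3360) = Add(Add(Rational(-126649, 26093), -22880), 3360) = Add(Rational(-597134489, 26093), 3360) = Rational(-509462009, 26093)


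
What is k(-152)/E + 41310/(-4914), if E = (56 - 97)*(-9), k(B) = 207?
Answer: -29272/3731 ≈ -7.8456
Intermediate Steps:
E = 369 (E = -41*(-9) = 369)
k(-152)/E + 41310/(-4914) = 207/369 + 41310/(-4914) = 207*(1/369) + 41310*(-1/4914) = 23/41 - 765/91 = -29272/3731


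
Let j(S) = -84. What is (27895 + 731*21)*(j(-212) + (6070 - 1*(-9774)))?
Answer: 681556960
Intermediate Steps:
(27895 + 731*21)*(j(-212) + (6070 - 1*(-9774))) = (27895 + 731*21)*(-84 + (6070 - 1*(-9774))) = (27895 + 15351)*(-84 + (6070 + 9774)) = 43246*(-84 + 15844) = 43246*15760 = 681556960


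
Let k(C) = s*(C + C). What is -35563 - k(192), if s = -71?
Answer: -8299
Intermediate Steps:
k(C) = -142*C (k(C) = -71*(C + C) = -142*C)
-35563 - k(192) = -35563 - (-142)*192 = -35563 - 1*(-27264) = -35563 + 27264 = -8299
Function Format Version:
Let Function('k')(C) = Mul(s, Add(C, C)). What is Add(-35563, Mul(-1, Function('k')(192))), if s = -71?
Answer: -8299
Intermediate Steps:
Function('k')(C) = Mul(-142, C) (Function('k')(C) = Mul(-71, Add(C, C)) = Mul(-71, Mul(2, C)) = Mul(-142, C))
Add(-35563, Mul(-1, Function('k')(192))) = Add(-35563, Mul(-1, Mul(-142, 192))) = Add(-35563, Mul(-1, -27264)) = Add(-35563, 27264) = -8299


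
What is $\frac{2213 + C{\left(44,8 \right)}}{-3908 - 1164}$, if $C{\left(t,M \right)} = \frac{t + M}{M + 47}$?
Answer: $- \frac{121767}{278960} \approx -0.4365$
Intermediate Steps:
$C{\left(t,M \right)} = \frac{M + t}{47 + M}$
$\frac{2213 + C{\left(44,8 \right)}}{-3908 - 1164} = \frac{2213 + \frac{8 + 44}{47 + 8}}{-3908 - 1164} = \frac{2213 + \frac{1}{55} \cdot 52}{-5072} = \left(2213 + \frac{1}{55} \cdot 52\right) \left(- \frac{1}{5072}\right) = \left(2213 + \frac{52}{55}\right) \left(- \frac{1}{5072}\right) = \frac{121767}{55} \left(- \frac{1}{5072}\right) = - \frac{121767}{278960}$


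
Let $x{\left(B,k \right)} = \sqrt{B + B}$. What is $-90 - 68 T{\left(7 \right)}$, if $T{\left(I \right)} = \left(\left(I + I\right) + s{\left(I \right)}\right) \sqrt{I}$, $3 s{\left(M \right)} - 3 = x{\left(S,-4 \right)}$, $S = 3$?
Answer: $-90 + \frac{68 \sqrt{7} \left(-45 - \sqrt{6}\right)}{3} \approx -2935.6$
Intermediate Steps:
$x{\left(B,k \right)} = \sqrt{2} \sqrt{B}$ ($x{\left(B,k \right)} = \sqrt{2 B} = \sqrt{2} \sqrt{B}$)
$s{\left(M \right)} = 1 + \frac{\sqrt{6}}{3}$ ($s{\left(M \right)} = 1 + \frac{\sqrt{2} \sqrt{3}}{3} = 1 + \frac{\sqrt{6}}{3}$)
$T{\left(I \right)} = \sqrt{I} \left(1 + 2 I + \frac{\sqrt{6}}{3}\right)$ ($T{\left(I \right)} = \left(\left(I + I\right) + \left(1 + \frac{\sqrt{6}}{3}\right)\right) \sqrt{I} = \left(2 I + \left(1 + \frac{\sqrt{6}}{3}\right)\right) \sqrt{I} = \left(1 + 2 I + \frac{\sqrt{6}}{3}\right) \sqrt{I} = \sqrt{I} \left(1 + 2 I + \frac{\sqrt{6}}{3}\right)$)
$-90 - 68 T{\left(7 \right)} = -90 - 68 \frac{\sqrt{7} \left(3 + \sqrt{6} + 6 \cdot 7\right)}{3} = -90 - 68 \frac{\sqrt{7} \left(3 + \sqrt{6} + 42\right)}{3} = -90 - 68 \frac{\sqrt{7} \left(45 + \sqrt{6}\right)}{3} = -90 - \frac{68 \sqrt{7} \left(45 + \sqrt{6}\right)}{3}$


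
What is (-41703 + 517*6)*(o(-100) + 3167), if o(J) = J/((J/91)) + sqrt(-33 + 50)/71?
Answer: -125762058 - 38601*sqrt(17)/71 ≈ -1.2576e+8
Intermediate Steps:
o(J) = 91 + sqrt(17)/71 (o(J) = J/((J*(1/91))) + sqrt(17)*(1/71) = J/((J/91)) + sqrt(17)/71 = J*(91/J) + sqrt(17)/71 = 91 + sqrt(17)/71)
(-41703 + 517*6)*(o(-100) + 3167) = (-41703 + 517*6)*((91 + sqrt(17)/71) + 3167) = (-41703 + 3102)*(3258 + sqrt(17)/71) = -38601*(3258 + sqrt(17)/71) = -125762058 - 38601*sqrt(17)/71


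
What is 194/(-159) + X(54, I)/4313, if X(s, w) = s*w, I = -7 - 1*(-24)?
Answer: -690760/685767 ≈ -1.0073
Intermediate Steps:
I = 17 (I = -7 + 24 = 17)
194/(-159) + X(54, I)/4313 = 194/(-159) + (54*17)/4313 = 194*(-1/159) + 918*(1/4313) = -194/159 + 918/4313 = -690760/685767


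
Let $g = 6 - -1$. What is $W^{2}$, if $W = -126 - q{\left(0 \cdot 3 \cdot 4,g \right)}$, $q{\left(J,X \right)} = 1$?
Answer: $16129$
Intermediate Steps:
$g = 7$ ($g = 6 + 1 = 7$)
$W = -127$ ($W = -126 - 1 = -127$)
$W^{2} = \left(-127\right)^{2} = 16129$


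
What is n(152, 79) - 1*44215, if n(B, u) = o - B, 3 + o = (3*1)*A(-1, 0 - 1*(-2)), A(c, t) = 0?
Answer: -44370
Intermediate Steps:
o = -3 (o = -3 + (3*1)*0 = -3 + 3*0 = -3 + 0 = -3)
n(B, u) = -3 - B
n(152, 79) - 1*44215 = (-3 - 1*152) - 1*44215 = (-3 - 152) - 44215 = -155 - 44215 = -44370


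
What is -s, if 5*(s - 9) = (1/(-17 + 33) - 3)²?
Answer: -13729/1280 ≈ -10.726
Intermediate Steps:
s = 13729/1280 (s = 9 + (1/(-17 + 33) - 3)²/5 = 9 + (1/16 - 3)²/5 = 9 + (-47/16)²/5 = 9 + (⅕)*(2209/256) = 9 + 2209/1280 = 13729/1280 ≈ 10.726)
-s = -1*13729/1280 = -13729/1280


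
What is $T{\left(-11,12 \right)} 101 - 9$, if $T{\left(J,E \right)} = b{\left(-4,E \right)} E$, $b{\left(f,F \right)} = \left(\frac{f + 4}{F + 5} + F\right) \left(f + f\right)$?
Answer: $-116361$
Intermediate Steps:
$b{\left(f,F \right)} = 2 f \left(F + \frac{4 + f}{5 + F}\right)$ ($b{\left(f,F \right)} = \left(\frac{4 + f}{5 + F} + F\right) 2 f = \left(F + \frac{4 + f}{5 + F}\right) 2 f = 2 f \left(F + \frac{4 + f}{5 + F}\right)$)
$T{\left(J,E \right)} = - \frac{8 E \left(E^{2} + 5 E\right)}{5 + E}$ ($T{\left(J,E \right)} = 2 \left(-4\right) \frac{1}{5 + E} \left(4 - 4 + E^{2} + 5 E\right) E = 2 \left(-4\right) \frac{1}{5 + E} \left(E^{2} + 5 E\right) E = - \frac{8 \left(E^{2} + 5 E\right)}{5 + E} E = - \frac{8 E \left(E^{2} + 5 E\right)}{5 + E}$)
$T{\left(-11,12 \right)} 101 - 9 = - 8 \cdot 12^{2} \cdot 101 - 9 = \left(-8\right) 144 \cdot 101 - 9 = \left(-1152\right) 101 - 9 = -116352 - 9 = -116361$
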